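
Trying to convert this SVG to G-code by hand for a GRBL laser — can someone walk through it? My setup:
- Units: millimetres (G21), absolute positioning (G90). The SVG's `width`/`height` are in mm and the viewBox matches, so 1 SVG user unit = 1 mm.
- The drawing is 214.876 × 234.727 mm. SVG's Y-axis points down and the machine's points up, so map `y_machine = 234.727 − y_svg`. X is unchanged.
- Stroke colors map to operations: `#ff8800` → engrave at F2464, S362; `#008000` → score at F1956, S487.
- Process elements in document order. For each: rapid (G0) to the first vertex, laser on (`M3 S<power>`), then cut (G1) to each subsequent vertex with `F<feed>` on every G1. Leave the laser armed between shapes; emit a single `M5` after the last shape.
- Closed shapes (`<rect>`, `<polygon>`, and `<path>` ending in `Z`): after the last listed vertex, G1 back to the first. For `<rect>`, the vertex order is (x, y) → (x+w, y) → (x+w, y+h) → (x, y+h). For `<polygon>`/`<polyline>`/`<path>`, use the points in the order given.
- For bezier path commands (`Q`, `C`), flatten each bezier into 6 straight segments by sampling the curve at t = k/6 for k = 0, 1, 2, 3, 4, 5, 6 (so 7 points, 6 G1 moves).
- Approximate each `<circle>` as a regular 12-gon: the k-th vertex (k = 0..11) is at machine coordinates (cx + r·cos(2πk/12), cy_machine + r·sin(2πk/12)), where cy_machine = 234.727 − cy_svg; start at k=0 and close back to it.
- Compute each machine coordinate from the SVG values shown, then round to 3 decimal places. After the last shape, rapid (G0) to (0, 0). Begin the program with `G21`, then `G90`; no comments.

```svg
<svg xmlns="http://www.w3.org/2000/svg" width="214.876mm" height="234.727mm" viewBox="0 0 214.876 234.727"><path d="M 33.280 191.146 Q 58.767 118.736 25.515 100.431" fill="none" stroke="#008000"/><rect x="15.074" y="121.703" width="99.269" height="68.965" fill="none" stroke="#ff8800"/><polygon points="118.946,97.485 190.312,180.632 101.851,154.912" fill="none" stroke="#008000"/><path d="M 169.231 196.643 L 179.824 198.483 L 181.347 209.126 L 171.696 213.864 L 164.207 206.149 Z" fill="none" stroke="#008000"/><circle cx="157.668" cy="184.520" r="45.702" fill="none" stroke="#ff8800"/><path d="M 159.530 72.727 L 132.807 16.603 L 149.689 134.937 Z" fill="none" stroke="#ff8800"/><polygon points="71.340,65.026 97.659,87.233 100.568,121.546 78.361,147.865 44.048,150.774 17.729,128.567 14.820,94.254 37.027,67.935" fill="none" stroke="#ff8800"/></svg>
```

G21
G90
G0 X33.280 Y43.581
M3 S487
G1 X40.144 Y66.215 F1956
G1 X43.745 Y85.843 F1956
G1 X44.082 Y102.465 F1956
G1 X41.156 Y116.081 F1956
G1 X34.967 Y126.691 F1956
G1 X25.515 Y134.296 F1956
G0 X15.074 Y113.024
M3 S362
G1 X114.343 Y113.024 F2464
G1 X114.343 Y44.059 F2464
G1 X15.074 Y44.059 F2464
G1 X15.074 Y113.024 F2464
G0 X118.946 Y137.242
M3 S487
G1 X190.312 Y54.095 F1956
G1 X101.851 Y79.815 F1956
G1 X118.946 Y137.242 F1956
G0 X169.231 Y38.084
M3 S487
G1 X179.824 Y36.244 F1956
G1 X181.347 Y25.601 F1956
G1 X171.696 Y20.863 F1956
G1 X164.207 Y28.578 F1956
G1 X169.231 Y38.084 F1956
G0 X203.370 Y50.207
M3 S362
G1 X197.247 Y73.058 F2464
G1 X180.519 Y89.786 F2464
G1 X157.668 Y95.909 F2464
G1 X134.817 Y89.786 F2464
G1 X118.089 Y73.058 F2464
G1 X111.966 Y50.207 F2464
G1 X118.089 Y27.356 F2464
G1 X134.817 Y10.628 F2464
G1 X157.668 Y4.505 F2464
G1 X180.519 Y10.628 F2464
G1 X197.247 Y27.356 F2464
G1 X203.370 Y50.207 F2464
G0 X159.530 Y162.000
M3 S362
G1 X132.807 Y218.124 F2464
G1 X149.689 Y99.790 F2464
G1 X159.530 Y162.000 F2464
G0 X71.340 Y169.701
M3 S362
G1 X97.659 Y147.494 F2464
G1 X100.568 Y113.181 F2464
G1 X78.361 Y86.862 F2464
G1 X44.048 Y83.953 F2464
G1 X17.729 Y106.160 F2464
G1 X14.820 Y140.473 F2464
G1 X37.027 Y166.792 F2464
G1 X71.340 Y169.701 F2464
M5
G0 X0.000 Y0.000

viewBox `0 0 214.876 234.727` with mm width/height → 1 unit = 1 mm. Flip: y_m = 234.727 − y_svg.

**Shape 1** — `<path>` quadratic bezier, stroke `#008000` → score (S487, F1956). Control points (SVG): P0=(33.280,191.146), P1=(58.767,118.736), P2=(25.515,100.431); sampled at t=k/6. Machine vertices: (33.280,43.581) → (40.144,66.215) → (43.745,85.843) → (44.082,102.465) → (41.156,116.081) → (34.967,126.691) → (25.515,134.296). Open path.

**Shape 2** — `<rect>` rectangle, stroke `#ff8800` → engrave (S362, F2464). Machine vertices: (15.074,113.024) → (114.343,113.024) → (114.343,44.059) → (15.074,44.059) → (15.074,113.024). Closed: final G1 returns to the first vertex.

**Shape 3** — `<polygon>` closed polygon, stroke `#008000` → score (S487, F1956). Machine vertices: (118.946,137.242) → (190.312,54.095) → (101.851,79.815) → (118.946,137.242). Closed: final G1 returns to the first vertex.

**Shape 4** — `<path>` regular polygon, stroke `#008000` → score (S487, F1956). Machine vertices: (169.231,38.084) → (179.824,36.244) → (181.347,25.601) → (171.696,20.863) → (164.207,28.578) → (169.231,38.084). Closed: final G1 returns to the first vertex.

**Shape 5** — `<circle>` circle, stroke `#ff8800` → engrave (S362, F2464). Machine vertices: (203.370,50.207) → (197.247,73.058) → (180.519,89.786) → (157.668,95.909) → (134.817,89.786) → (118.089,73.058) → (111.966,50.207) → (118.089,27.356) → (134.817,10.628) → (157.668,4.505) → (180.519,10.628) → (197.247,27.356) → (203.370,50.207). Closed: final G1 returns to the first vertex.

**Shape 6** — `<path>` closed polygon, stroke `#ff8800` → engrave (S362, F2464). Machine vertices: (159.530,162.000) → (132.807,218.124) → (149.689,99.790) → (159.530,162.000). Closed: final G1 returns to the first vertex.

**Shape 7** — `<polygon>` regular polygon, stroke `#ff8800` → engrave (S362, F2464). Machine vertices: (71.340,169.701) → (97.659,147.494) → (100.568,113.181) → (78.361,86.862) → (44.048,83.953) → (17.729,106.160) → (14.820,140.473) → (37.027,166.792) → (71.340,169.701). Closed: final G1 returns to the first vertex.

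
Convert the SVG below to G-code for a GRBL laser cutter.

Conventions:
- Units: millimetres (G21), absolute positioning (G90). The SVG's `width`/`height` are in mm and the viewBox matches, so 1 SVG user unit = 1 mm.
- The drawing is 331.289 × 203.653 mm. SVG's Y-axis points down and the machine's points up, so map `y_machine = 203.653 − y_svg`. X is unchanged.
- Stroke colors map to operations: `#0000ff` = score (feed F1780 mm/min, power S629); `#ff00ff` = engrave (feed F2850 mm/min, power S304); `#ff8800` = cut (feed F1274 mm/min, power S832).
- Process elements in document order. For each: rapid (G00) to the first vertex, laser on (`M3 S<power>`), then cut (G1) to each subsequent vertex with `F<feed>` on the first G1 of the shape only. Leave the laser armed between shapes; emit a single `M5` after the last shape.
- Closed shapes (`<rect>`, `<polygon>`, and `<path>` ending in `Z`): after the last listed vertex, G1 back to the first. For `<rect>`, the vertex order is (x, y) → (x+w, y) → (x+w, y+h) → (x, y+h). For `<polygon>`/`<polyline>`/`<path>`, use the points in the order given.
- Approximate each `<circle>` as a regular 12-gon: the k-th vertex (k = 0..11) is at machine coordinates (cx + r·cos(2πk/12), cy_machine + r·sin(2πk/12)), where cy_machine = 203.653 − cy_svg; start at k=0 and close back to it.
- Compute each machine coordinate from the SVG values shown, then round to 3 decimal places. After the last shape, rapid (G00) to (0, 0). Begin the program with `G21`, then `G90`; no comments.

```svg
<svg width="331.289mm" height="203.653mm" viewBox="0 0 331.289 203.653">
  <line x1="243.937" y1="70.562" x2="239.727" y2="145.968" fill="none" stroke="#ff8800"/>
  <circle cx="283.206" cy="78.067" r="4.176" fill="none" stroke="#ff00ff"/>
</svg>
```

G21
G90
G00 X243.937 Y133.091
M3 S832
G1 X239.727 Y57.685 F1274
G00 X287.382 Y125.586
M3 S304
G1 X286.823 Y127.674 F2850
G1 X285.294 Y129.203
G1 X283.206 Y129.762
G1 X281.118 Y129.203
G1 X279.589 Y127.674
G1 X279.030 Y125.586
G1 X279.589 Y123.498
G1 X281.118 Y121.969
G1 X283.206 Y121.410
G1 X285.294 Y121.969
G1 X286.823 Y123.498
G1 X287.382 Y125.586
M5
G00 X0.000 Y0.000

Since the viewBox matches the mm dimensions, user units are millimetres directly. The only transform is the Y-flip y_m = 203.653 − y_svg.

Shape 1 is a line segment drawn with `<line>`. Its stroke #ff8800 means cut at S832, F1274. After flipping Y the toolpath is (243.937,133.091) → (239.727,57.685).

Shape 2 is a circle drawn with `<circle>`. Its stroke #ff00ff means engrave at S304, F2850. After flipping Y the toolpath is (287.382,125.586) → (286.823,127.674) → (285.294,129.203) → (283.206,129.762) → (281.118,129.203) → (279.589,127.674) → (279.030,125.586) → (279.589,123.498) → (281.118,121.969) → (283.206,121.410) → (285.294,121.969) → (286.823,123.498) → (287.382,125.586), returning to the start.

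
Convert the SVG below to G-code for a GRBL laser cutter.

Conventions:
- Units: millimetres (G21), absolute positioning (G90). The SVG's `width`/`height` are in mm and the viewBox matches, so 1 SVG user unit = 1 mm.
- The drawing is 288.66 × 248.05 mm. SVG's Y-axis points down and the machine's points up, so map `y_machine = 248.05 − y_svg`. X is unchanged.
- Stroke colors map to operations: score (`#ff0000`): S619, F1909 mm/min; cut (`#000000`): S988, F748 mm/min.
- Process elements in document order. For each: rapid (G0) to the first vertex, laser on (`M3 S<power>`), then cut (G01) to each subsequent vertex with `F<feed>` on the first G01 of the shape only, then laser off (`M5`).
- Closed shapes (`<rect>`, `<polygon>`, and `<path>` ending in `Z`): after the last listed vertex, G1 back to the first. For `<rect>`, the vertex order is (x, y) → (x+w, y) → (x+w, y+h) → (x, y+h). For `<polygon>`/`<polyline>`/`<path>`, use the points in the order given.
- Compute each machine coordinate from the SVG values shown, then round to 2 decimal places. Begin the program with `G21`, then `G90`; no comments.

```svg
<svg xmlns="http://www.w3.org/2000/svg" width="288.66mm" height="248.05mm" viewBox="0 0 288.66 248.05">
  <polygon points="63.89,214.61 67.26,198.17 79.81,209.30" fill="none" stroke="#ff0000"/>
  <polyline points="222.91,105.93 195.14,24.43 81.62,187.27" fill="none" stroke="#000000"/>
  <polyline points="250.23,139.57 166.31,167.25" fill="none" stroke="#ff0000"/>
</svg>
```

G21
G90
G0 X63.89 Y33.44
M3 S619
G01 X67.26 Y49.88 F1909
G01 X79.81 Y38.75
G01 X63.89 Y33.44
M5
G0 X222.91 Y142.12
M3 S988
G01 X195.14 Y223.62 F748
G01 X81.62 Y60.78
M5
G0 X250.23 Y108.48
M3 S619
G01 X166.31 Y80.80 F1909
M5

Since the viewBox matches the mm dimensions, user units are millimetres directly. The only transform is the Y-flip y_m = 248.05 − y_svg.

Shape 1 is a regular polygon drawn with `<polygon>`. Its stroke #ff0000 means score at S619, F1909. After flipping Y the toolpath is (63.89,33.44) → (67.26,49.88) → (79.81,38.75) → (63.89,33.44), returning to the start.

Shape 2 is a open polyline drawn with `<polyline>`. Its stroke #000000 means cut at S988, F748. After flipping Y the toolpath is (222.91,142.12) → (195.14,223.62) → (81.62,60.78).

Shape 3 is a line segment drawn with `<polyline>`. Its stroke #ff0000 means score at S619, F1909. After flipping Y the toolpath is (250.23,108.48) → (166.31,80.80).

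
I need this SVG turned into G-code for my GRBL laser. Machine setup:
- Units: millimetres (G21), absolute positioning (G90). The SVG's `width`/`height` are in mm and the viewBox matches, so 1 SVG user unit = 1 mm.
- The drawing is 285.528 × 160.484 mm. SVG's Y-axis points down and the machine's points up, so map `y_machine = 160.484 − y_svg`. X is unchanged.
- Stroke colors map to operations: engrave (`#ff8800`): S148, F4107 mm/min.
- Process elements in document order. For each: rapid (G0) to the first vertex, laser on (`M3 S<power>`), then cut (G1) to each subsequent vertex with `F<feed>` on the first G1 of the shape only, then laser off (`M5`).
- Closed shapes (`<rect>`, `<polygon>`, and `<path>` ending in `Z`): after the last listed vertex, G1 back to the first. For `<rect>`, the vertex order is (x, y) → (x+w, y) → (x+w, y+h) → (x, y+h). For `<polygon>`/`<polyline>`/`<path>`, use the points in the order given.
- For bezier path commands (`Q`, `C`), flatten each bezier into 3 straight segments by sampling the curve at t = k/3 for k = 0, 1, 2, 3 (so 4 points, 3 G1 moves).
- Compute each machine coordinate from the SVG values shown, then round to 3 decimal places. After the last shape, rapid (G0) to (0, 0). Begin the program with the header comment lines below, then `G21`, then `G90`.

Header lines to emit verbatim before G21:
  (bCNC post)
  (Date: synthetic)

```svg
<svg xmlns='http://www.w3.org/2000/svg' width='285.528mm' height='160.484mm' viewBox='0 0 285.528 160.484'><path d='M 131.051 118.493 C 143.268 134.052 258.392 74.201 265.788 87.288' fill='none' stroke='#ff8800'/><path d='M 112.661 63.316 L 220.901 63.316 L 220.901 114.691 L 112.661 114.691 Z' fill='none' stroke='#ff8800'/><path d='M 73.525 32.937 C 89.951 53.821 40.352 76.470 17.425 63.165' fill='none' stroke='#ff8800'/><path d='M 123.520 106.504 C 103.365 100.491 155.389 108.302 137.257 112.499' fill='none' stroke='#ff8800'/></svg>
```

(bCNC post)
(Date: synthetic)
G21
G90
G0 X131.051 Y41.991
M3 S148
G1 X169.769 Y46.074 F4107
G1 X230.284 Y67.465
G1 X265.788 Y73.196
M5
G0 X112.661 Y97.168
M3 S148
G1 X220.901 Y97.168 F4107
G1 X220.901 Y45.793
G1 X112.661 Y45.793
G1 X112.661 Y97.168
M5
G0 X73.525 Y127.547
M3 S148
G1 X71.376 Y107.472 F4107
G1 X45.809 Y94.602
G1 X17.425 Y97.319
M5
G0 X123.520 Y53.980
M3 S148
G1 X122.153 Y56.031 F4107
G1 X137.275 Y52.741
G1 X137.257 Y47.985
M5
G0 X0.000 Y0.000

Since the viewBox matches the mm dimensions, user units are millimetres directly. The only transform is the Y-flip y_m = 160.484 − y_svg.

Shape 1 is a cubic bezier drawn with `<path>`. Its stroke #ff8800 means engrave at S148, F4107. After flipping Y the toolpath is (131.051,41.991) → (169.769,46.074) → (230.284,67.465) → (265.788,73.196).

Shape 2 is a rectangle drawn with `<path>`. Its stroke #ff8800 means engrave at S148, F4107. After flipping Y the toolpath is (112.661,97.168) → (220.901,97.168) → (220.901,45.793) → (112.661,45.793) → (112.661,97.168), returning to the start.

Shape 3 is a cubic bezier drawn with `<path>`. Its stroke #ff8800 means engrave at S148, F4107. After flipping Y the toolpath is (73.525,127.547) → (71.376,107.472) → (45.809,94.602) → (17.425,97.319).

Shape 4 is a cubic bezier drawn with `<path>`. Its stroke #ff8800 means engrave at S148, F4107. After flipping Y the toolpath is (123.520,53.980) → (122.153,56.031) → (137.275,52.741) → (137.257,47.985).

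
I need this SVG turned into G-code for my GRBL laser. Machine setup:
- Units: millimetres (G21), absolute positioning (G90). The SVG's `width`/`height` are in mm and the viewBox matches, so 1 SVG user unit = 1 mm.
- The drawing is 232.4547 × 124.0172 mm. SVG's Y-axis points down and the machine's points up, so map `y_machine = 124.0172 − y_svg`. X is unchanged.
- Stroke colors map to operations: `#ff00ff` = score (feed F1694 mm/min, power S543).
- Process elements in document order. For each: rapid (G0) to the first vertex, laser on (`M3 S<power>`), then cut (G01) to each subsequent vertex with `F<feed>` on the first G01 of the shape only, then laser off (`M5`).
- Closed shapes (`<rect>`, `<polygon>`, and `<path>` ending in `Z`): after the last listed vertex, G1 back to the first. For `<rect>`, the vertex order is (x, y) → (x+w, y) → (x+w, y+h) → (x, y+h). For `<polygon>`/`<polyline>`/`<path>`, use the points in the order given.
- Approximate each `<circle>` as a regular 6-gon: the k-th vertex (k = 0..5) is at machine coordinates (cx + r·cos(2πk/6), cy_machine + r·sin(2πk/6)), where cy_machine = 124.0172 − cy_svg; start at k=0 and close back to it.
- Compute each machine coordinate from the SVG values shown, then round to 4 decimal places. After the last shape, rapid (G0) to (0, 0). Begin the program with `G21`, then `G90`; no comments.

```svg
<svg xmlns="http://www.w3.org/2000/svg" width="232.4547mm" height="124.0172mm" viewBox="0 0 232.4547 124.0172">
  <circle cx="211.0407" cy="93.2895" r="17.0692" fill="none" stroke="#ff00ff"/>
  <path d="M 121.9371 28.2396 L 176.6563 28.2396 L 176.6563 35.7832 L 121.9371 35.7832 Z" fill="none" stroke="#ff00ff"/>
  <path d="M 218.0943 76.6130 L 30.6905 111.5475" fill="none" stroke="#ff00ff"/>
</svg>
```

G21
G90
G0 X228.1099 Y30.7277
M3 S543
G01 X219.5753 Y45.5101 F1694
G01 X202.5061 Y45.5101
G01 X193.9715 Y30.7277
G01 X202.5061 Y15.9453
G01 X219.5753 Y15.9453
G01 X228.1099 Y30.7277
M5
G0 X121.9371 Y95.7776
M3 S543
G01 X176.6563 Y95.7776 F1694
G01 X176.6563 Y88.2340
G01 X121.9371 Y88.2340
G01 X121.9371 Y95.7776
M5
G0 X218.0943 Y47.4042
M3 S543
G01 X30.6905 Y12.4697 F1694
M5
G0 X0.0000 Y0.0000

viewBox `0 0 232.4547 124.0172` with mm width/height → 1 unit = 1 mm. Flip: y_m = 124.0172 − y_svg.

**Shape 1** — `<circle>` circle, stroke `#ff00ff` → score (S543, F1694). Machine vertices: (228.1099,30.7277) → (219.5753,45.5101) → (202.5061,45.5101) → (193.9715,30.7277) → (202.5061,15.9453) → (219.5753,15.9453) → (228.1099,30.7277). Closed: final G1 returns to the first vertex.

**Shape 2** — `<path>` rectangle, stroke `#ff00ff` → score (S543, F1694). Machine vertices: (121.9371,95.7776) → (176.6563,95.7776) → (176.6563,88.2340) → (121.9371,88.2340) → (121.9371,95.7776). Closed: final G1 returns to the first vertex.

**Shape 3** — `<path>` line segment, stroke `#ff00ff` → score (S543, F1694). Machine vertices: (218.0943,47.4042) → (30.6905,12.4697). Open path.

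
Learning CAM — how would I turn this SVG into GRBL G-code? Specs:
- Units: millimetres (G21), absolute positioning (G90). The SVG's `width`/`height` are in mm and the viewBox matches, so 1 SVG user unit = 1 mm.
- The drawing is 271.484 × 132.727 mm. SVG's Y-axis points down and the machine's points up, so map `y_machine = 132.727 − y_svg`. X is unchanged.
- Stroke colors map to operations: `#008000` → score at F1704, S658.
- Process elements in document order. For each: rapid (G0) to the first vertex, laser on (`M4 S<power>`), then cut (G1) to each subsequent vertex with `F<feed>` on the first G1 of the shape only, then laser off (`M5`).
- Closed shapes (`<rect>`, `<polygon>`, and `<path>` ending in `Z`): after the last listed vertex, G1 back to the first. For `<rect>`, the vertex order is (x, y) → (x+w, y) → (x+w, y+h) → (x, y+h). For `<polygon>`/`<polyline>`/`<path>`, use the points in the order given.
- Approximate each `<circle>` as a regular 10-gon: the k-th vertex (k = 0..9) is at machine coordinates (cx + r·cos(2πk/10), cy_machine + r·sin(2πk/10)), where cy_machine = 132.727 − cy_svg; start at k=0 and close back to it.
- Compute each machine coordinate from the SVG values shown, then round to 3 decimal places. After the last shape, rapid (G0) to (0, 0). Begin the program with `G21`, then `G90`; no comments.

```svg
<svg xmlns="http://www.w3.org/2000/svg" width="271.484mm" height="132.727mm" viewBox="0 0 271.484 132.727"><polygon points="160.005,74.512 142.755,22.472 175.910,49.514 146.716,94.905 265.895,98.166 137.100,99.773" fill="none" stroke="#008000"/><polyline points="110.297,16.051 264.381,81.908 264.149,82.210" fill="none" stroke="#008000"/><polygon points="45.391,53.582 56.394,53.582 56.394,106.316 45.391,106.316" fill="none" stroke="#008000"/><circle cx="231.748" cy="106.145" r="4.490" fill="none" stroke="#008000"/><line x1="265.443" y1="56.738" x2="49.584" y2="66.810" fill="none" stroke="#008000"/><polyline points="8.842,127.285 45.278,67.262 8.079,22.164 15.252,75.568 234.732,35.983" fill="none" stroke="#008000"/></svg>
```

G21
G90
G0 X160.005 Y58.215
M4 S658
G1 X142.755 Y110.255 F1704
G1 X175.910 Y83.213
G1 X146.716 Y37.822
G1 X265.895 Y34.561
G1 X137.100 Y32.954
G1 X160.005 Y58.215
M5
G0 X110.297 Y116.676
M4 S658
G1 X264.381 Y50.819 F1704
G1 X264.149 Y50.517
M5
G0 X45.391 Y79.145
M4 S658
G1 X56.394 Y79.145 F1704
G1 X56.394 Y26.411
G1 X45.391 Y26.411
G1 X45.391 Y79.145
M5
G0 X236.238 Y26.582
M4 S658
G1 X235.380 Y29.221 F1704
G1 X233.135 Y30.852
G1 X230.361 Y30.852
G1 X228.116 Y29.221
G1 X227.258 Y26.582
G1 X228.116 Y23.943
G1 X230.361 Y22.312
G1 X233.135 Y22.312
G1 X235.380 Y23.943
G1 X236.238 Y26.582
M5
G0 X265.443 Y75.989
M4 S658
G1 X49.584 Y65.917 F1704
M5
G0 X8.842 Y5.442
M4 S658
G1 X45.278 Y65.465 F1704
G1 X8.079 Y110.563
G1 X15.252 Y57.159
G1 X234.732 Y96.744
M5
G0 X0.000 Y0.000

Since the viewBox matches the mm dimensions, user units are millimetres directly. The only transform is the Y-flip y_m = 132.727 − y_svg.

Shape 1 is a closed polygon drawn with `<polygon>`. Its stroke #008000 means score at S658, F1704. After flipping Y the toolpath is (160.005,58.215) → (142.755,110.255) → (175.910,83.213) → (146.716,37.822) → (265.895,34.561) → (137.100,32.954) → (160.005,58.215), returning to the start.

Shape 2 is a open polyline drawn with `<polyline>`. Its stroke #008000 means score at S658, F1704. After flipping Y the toolpath is (110.297,116.676) → (264.381,50.819) → (264.149,50.517).

Shape 3 is a rectangle drawn with `<polygon>`. Its stroke #008000 means score at S658, F1704. After flipping Y the toolpath is (45.391,79.145) → (56.394,79.145) → (56.394,26.411) → (45.391,26.411) → (45.391,79.145), returning to the start.

Shape 4 is a circle drawn with `<circle>`. Its stroke #008000 means score at S658, F1704. After flipping Y the toolpath is (236.238,26.582) → (235.380,29.221) → (233.135,30.852) → (230.361,30.852) → (228.116,29.221) → (227.258,26.582) → (228.116,23.943) → (230.361,22.312) → (233.135,22.312) → (235.380,23.943) → (236.238,26.582), returning to the start.

Shape 5 is a line segment drawn with `<line>`. Its stroke #008000 means score at S658, F1704. After flipping Y the toolpath is (265.443,75.989) → (49.584,65.917).

Shape 6 is a open polyline drawn with `<polyline>`. Its stroke #008000 means score at S658, F1704. After flipping Y the toolpath is (8.842,5.442) → (45.278,65.465) → (8.079,110.563) → (15.252,57.159) → (234.732,96.744).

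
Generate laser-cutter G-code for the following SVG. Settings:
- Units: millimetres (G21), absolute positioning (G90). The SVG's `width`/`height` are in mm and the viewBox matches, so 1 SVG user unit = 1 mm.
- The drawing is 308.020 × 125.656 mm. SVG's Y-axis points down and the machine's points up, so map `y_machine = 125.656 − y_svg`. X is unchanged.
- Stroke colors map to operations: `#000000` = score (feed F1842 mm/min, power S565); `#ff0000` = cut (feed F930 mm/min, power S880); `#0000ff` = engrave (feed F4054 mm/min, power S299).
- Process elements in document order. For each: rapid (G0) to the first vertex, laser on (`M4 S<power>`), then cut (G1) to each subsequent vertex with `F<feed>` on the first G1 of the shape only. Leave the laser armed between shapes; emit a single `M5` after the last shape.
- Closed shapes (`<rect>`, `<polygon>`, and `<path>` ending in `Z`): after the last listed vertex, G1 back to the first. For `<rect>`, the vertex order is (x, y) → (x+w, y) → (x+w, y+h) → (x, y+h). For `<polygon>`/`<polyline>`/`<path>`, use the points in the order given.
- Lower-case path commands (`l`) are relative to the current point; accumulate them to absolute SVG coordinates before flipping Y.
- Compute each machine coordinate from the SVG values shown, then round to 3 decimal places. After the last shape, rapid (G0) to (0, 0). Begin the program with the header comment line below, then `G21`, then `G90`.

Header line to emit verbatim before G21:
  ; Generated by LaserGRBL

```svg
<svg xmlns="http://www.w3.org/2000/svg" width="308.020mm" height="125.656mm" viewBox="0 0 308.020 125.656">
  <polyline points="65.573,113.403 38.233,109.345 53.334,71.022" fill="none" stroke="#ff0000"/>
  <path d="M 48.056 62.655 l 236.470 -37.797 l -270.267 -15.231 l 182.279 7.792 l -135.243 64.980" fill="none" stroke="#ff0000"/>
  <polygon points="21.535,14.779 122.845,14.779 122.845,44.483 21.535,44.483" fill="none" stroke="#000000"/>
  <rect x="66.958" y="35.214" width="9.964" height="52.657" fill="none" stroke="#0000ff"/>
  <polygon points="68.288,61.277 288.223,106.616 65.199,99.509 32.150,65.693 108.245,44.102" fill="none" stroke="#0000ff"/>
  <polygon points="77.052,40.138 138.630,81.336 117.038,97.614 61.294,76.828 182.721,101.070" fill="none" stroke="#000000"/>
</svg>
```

Since the viewBox matches the mm dimensions, user units are millimetres directly. The only transform is the Y-flip y_m = 125.656 − y_svg.

Shape 1 is a open polyline drawn with `<polyline>`. Its stroke #ff0000 means cut at S880, F930. After flipping Y the toolpath is (65.573,12.253) → (38.233,16.311) → (53.334,54.634).

Shape 2 is a open polyline drawn with `<path>`. Its stroke #ff0000 means cut at S880, F930. After flipping Y the toolpath is (48.056,63.001) → (284.526,100.798) → (14.259,116.029) → (196.538,108.237) → (61.295,43.257).

Shape 3 is a rectangle drawn with `<polygon>`. Its stroke #000000 means score at S565, F1842. After flipping Y the toolpath is (21.535,110.877) → (122.845,110.877) → (122.845,81.173) → (21.535,81.173) → (21.535,110.877), returning to the start.

Shape 4 is a rectangle drawn with `<rect>`. Its stroke #0000ff means engrave at S299, F4054. After flipping Y the toolpath is (66.958,90.442) → (76.922,90.442) → (76.922,37.785) → (66.958,37.785) → (66.958,90.442), returning to the start.

Shape 5 is a closed polygon drawn with `<polygon>`. Its stroke #0000ff means engrave at S299, F4054. After flipping Y the toolpath is (68.288,64.379) → (288.223,19.040) → (65.199,26.147) → (32.150,59.963) → (108.245,81.554) → (68.288,64.379), returning to the start.

Shape 6 is a closed polygon drawn with `<polygon>`. Its stroke #000000 means score at S565, F1842. After flipping Y the toolpath is (77.052,85.518) → (138.630,44.320) → (117.038,28.042) → (61.294,48.828) → (182.721,24.586) → (77.052,85.518), returning to the start.

; Generated by LaserGRBL
G21
G90
G0 X65.573 Y12.253
M4 S880
G1 X38.233 Y16.311 F930
G1 X53.334 Y54.634
G0 X48.056 Y63.001
M4 S880
G1 X284.526 Y100.798 F930
G1 X14.259 Y116.029
G1 X196.538 Y108.237
G1 X61.295 Y43.257
G0 X21.535 Y110.877
M4 S565
G1 X122.845 Y110.877 F1842
G1 X122.845 Y81.173
G1 X21.535 Y81.173
G1 X21.535 Y110.877
G0 X66.958 Y90.442
M4 S299
G1 X76.922 Y90.442 F4054
G1 X76.922 Y37.785
G1 X66.958 Y37.785
G1 X66.958 Y90.442
G0 X68.288 Y64.379
M4 S299
G1 X288.223 Y19.040 F4054
G1 X65.199 Y26.147
G1 X32.150 Y59.963
G1 X108.245 Y81.554
G1 X68.288 Y64.379
G0 X77.052 Y85.518
M4 S565
G1 X138.630 Y44.320 F1842
G1 X117.038 Y28.042
G1 X61.294 Y48.828
G1 X182.721 Y24.586
G1 X77.052 Y85.518
M5
G0 X0.000 Y0.000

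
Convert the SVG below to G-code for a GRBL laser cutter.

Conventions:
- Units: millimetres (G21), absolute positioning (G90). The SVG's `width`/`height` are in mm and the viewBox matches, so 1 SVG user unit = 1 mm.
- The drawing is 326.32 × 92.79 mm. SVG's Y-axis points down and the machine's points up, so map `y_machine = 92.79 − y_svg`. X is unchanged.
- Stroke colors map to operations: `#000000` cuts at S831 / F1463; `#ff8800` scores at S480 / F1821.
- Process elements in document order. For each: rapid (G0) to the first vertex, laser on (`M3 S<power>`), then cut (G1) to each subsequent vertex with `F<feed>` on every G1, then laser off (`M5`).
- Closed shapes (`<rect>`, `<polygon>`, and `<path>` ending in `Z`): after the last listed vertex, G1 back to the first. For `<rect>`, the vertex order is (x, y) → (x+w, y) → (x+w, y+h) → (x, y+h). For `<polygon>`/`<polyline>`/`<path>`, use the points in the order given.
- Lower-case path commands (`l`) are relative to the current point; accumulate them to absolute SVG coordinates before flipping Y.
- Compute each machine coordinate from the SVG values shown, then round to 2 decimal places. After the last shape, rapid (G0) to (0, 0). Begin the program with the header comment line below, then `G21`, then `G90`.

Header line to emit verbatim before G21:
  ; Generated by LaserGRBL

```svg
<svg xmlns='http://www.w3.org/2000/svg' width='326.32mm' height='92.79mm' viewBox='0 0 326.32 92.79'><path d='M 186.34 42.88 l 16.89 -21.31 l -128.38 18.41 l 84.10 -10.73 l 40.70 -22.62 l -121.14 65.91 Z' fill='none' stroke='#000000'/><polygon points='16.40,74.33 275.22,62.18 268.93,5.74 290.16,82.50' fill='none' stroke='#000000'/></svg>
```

1 u = 1 mm; y_m = 92.79 − y.

[1] `<path>` closed polygon, #000000→cut S831 F1463: (186.34,49.91) → (203.23,71.22) → (74.85,52.81) → (158.95,63.54) → (199.65,86.16) → (78.51,20.25) → (186.34,49.91) (closed)

[2] `<polygon>` closed polygon, #000000→cut S831 F1463: (16.40,18.46) → (275.22,30.61) → (268.93,87.05) → (290.16,10.29) → (16.40,18.46) (closed)

; Generated by LaserGRBL
G21
G90
G0 X186.34 Y49.91
M3 S831
G1 X203.23 Y71.22 F1463
G1 X74.85 Y52.81 F1463
G1 X158.95 Y63.54 F1463
G1 X199.65 Y86.16 F1463
G1 X78.51 Y20.25 F1463
G1 X186.34 Y49.91 F1463
M5
G0 X16.40 Y18.46
M3 S831
G1 X275.22 Y30.61 F1463
G1 X268.93 Y87.05 F1463
G1 X290.16 Y10.29 F1463
G1 X16.40 Y18.46 F1463
M5
G0 X0.00 Y0.00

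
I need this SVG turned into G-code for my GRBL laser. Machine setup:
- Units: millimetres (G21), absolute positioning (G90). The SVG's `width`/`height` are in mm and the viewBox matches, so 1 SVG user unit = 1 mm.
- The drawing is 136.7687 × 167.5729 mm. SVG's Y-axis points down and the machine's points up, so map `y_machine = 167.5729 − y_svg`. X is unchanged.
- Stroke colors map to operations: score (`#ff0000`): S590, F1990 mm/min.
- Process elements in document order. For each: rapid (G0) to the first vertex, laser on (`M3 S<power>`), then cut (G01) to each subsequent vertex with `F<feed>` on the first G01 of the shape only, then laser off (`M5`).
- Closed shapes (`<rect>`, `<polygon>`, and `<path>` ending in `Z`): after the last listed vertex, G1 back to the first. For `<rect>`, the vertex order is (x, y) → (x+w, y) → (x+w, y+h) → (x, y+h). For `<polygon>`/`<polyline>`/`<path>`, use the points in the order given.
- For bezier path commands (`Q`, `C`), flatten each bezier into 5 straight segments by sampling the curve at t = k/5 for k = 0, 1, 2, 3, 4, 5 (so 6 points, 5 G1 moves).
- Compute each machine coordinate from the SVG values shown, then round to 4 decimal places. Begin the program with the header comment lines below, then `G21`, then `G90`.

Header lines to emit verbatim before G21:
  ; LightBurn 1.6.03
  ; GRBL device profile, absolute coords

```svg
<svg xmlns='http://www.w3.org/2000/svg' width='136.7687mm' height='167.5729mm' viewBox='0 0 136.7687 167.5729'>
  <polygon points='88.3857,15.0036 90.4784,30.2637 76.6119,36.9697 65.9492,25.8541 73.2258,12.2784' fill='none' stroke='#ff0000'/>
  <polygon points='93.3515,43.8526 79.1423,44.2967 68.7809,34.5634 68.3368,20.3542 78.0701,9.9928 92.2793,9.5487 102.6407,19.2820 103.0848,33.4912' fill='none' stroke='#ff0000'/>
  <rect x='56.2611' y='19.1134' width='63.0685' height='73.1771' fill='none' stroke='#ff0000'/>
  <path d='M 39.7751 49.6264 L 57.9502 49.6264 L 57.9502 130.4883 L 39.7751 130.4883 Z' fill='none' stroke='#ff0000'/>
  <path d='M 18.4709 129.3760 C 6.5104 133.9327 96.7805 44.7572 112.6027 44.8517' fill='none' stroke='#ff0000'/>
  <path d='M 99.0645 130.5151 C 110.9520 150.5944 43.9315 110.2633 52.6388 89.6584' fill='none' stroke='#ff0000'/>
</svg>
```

; LightBurn 1.6.03
; GRBL device profile, absolute coords
G21
G90
G0 X88.3857 Y152.5693
M3 S590
G01 X90.4784 Y137.3092 F1990
G01 X76.6119 Y130.6032
G01 X65.9492 Y141.7188
G01 X73.2258 Y155.2945
G01 X88.3857 Y152.5693
M5
G0 X93.3515 Y123.7203
M3 S590
G01 X79.1423 Y123.2762 F1990
G01 X68.7809 Y133.0095
G01 X68.3368 Y147.2187
G01 X78.0701 Y157.5801
G01 X92.2793 Y158.0242
G01 X102.6407 Y148.2909
G01 X103.0848 Y134.0817
G01 X93.3515 Y123.7203
M5
G0 X56.2611 Y148.4595
M3 S590
G01 X119.3296 Y148.4595 F1990
G01 X119.3296 Y75.2824
G01 X56.2611 Y75.2824
G01 X56.2611 Y148.4595
M5
G0 X39.7751 Y117.9465
M3 S590
G01 X57.9502 Y117.9465 F1990
G01 X57.9502 Y37.0846
G01 X39.7751 Y37.0846
G01 X39.7751 Y117.9465
M5
G0 X18.4709 Y38.1969
M3 S590
G01 X22.1488 Y45.2467 F1990
G01 X41.8816 Y66.0082
G01 X69.1885 Y91.6971
G01 X95.5891 Y113.5295
G01 X112.6027 Y122.7212
M5
G0 X99.0645 Y37.0578
M3 S590
G01 X97.9651 Y31.6184 F1990
G01 X85.3504 Y36.8309
G01 X68.6427 Y48.8488
G01 X55.2647 Y63.8255
G01 X52.6388 Y77.9145
M5

viewBox `0 0 136.7687 167.5729` with mm width/height → 1 unit = 1 mm. Flip: y_m = 167.5729 − y_svg.

**Shape 1** — `<polygon>` regular polygon, stroke `#ff0000` → score (S590, F1990). Machine vertices: (88.3857,152.5693) → (90.4784,137.3092) → (76.6119,130.6032) → (65.9492,141.7188) → (73.2258,155.2945) → (88.3857,152.5693). Closed: final G1 returns to the first vertex.

**Shape 2** — `<polygon>` regular polygon, stroke `#ff0000` → score (S590, F1990). Machine vertices: (93.3515,123.7203) → (79.1423,123.2762) → (68.7809,133.0095) → (68.3368,147.2187) → (78.0701,157.5801) → (92.2793,158.0242) → (102.6407,148.2909) → (103.0848,134.0817) → (93.3515,123.7203). Closed: final G1 returns to the first vertex.

**Shape 3** — `<rect>` rectangle, stroke `#ff0000` → score (S590, F1990). Machine vertices: (56.2611,148.4595) → (119.3296,148.4595) → (119.3296,75.2824) → (56.2611,75.2824) → (56.2611,148.4595). Closed: final G1 returns to the first vertex.

**Shape 4** — `<path>` rectangle, stroke `#ff0000` → score (S590, F1990). Machine vertices: (39.7751,117.9465) → (57.9502,117.9465) → (57.9502,37.0846) → (39.7751,37.0846) → (39.7751,117.9465). Closed: final G1 returns to the first vertex.

**Shape 5** — `<path>` cubic bezier, stroke `#ff0000` → score (S590, F1990). Control points (SVG): P0=(18.4709,129.3760), P1=(6.5104,133.9327), P2=(96.7805,44.7572), P3=(112.6027,44.8517); sampled at t=k/5. Machine vertices: (18.4709,38.1969) → (22.1488,45.2467) → (41.8816,66.0082) → (69.1885,91.6971) → (95.5891,113.5295) → (112.6027,122.7212). Open path.

**Shape 6** — `<path>` cubic bezier, stroke `#ff0000` → score (S590, F1990). Control points (SVG): P0=(99.0645,130.5151), P1=(110.9520,150.5944), P2=(43.9315,110.2633), P3=(52.6388,89.6584); sampled at t=k/5. Machine vertices: (99.0645,37.0578) → (97.9651,31.6184) → (85.3504,36.8309) → (68.6427,48.8488) → (55.2647,63.8255) → (52.6388,77.9145). Open path.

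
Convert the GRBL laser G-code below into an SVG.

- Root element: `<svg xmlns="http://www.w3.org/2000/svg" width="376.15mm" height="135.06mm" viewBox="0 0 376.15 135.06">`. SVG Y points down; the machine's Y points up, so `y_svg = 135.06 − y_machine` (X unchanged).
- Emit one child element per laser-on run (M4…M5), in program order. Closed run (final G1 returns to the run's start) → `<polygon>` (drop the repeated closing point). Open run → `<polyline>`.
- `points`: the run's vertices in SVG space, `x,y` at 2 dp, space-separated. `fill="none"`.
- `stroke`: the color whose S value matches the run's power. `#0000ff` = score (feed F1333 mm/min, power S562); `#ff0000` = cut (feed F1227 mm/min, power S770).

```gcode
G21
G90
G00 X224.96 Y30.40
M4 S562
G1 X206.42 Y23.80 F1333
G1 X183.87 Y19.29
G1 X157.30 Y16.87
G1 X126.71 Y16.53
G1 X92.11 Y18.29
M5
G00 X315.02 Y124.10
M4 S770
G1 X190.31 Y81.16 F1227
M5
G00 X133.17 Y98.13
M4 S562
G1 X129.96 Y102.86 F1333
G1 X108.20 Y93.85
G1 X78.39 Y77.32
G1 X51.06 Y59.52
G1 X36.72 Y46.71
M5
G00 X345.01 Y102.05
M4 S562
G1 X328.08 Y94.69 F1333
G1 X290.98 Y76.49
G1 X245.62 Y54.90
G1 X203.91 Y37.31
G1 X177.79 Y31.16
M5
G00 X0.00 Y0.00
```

<svg xmlns="http://www.w3.org/2000/svg" width="376.15mm" height="135.06mm" viewBox="0 0 376.15 135.06">
  <polyline points="224.96,104.66 206.42,111.26 183.87,115.77 157.30,118.19 126.71,118.53 92.11,116.77" fill="none" stroke="#0000ff"/>
  <polyline points="315.02,10.96 190.31,53.90" fill="none" stroke="#ff0000"/>
  <polyline points="133.17,36.93 129.96,32.20 108.20,41.21 78.39,57.74 51.06,75.54 36.72,88.35" fill="none" stroke="#0000ff"/>
  <polyline points="345.01,33.01 328.08,40.37 290.98,58.57 245.62,80.16 203.91,97.75 177.79,103.90" fill="none" stroke="#0000ff"/>
</svg>

Machine Y-up, SVG Y-down with viewBox height 135.06, so y_svg = 135.06 − y_machine; X carries over.

Run 1: power S562 maps to stroke `#0000ff` (score). The run is open, so emit a `<polyline>` with points (Y-flipped): 224.96,104.66 206.42,111.26 183.87,115.77 157.30,118.19 126.71,118.53 92.11,116.77.

Run 2: power S770 maps to stroke `#ff0000` (cut). The run is open, so emit a `<polyline>` with points (Y-flipped): 315.02,10.96 190.31,53.90.

Run 3: power S562 maps to stroke `#0000ff` (score). The run is open, so emit a `<polyline>` with points (Y-flipped): 133.17,36.93 129.96,32.20 108.20,41.21 78.39,57.74 51.06,75.54 36.72,88.35.

Run 4: S562 ⇒ score layer `#0000ff`. The run is open, so emit a `<polyline>` with points (Y-flipped): 345.01,33.01 328.08,40.37 290.98,58.57 245.62,80.16 203.91,97.75 177.79,103.90.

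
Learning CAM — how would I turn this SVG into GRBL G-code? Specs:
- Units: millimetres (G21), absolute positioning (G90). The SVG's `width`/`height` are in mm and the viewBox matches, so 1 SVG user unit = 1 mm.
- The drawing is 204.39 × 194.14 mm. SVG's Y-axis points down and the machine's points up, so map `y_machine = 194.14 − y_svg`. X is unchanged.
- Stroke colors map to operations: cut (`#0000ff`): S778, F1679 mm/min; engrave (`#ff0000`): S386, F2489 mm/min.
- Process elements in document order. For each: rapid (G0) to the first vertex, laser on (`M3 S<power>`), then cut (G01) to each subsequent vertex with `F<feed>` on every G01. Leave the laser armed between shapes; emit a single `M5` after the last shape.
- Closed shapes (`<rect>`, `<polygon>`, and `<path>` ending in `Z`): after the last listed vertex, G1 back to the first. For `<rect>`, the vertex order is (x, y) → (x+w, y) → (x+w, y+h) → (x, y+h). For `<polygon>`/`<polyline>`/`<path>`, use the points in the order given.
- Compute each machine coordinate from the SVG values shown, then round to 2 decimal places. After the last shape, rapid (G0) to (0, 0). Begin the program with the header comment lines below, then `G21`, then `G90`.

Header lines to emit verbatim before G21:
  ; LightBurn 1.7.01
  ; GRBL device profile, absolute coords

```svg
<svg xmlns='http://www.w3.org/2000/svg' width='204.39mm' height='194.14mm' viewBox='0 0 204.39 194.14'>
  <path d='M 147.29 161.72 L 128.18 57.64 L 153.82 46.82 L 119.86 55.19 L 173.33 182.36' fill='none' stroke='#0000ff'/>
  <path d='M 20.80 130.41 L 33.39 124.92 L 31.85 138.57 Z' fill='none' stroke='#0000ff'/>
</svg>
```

; LightBurn 1.7.01
; GRBL device profile, absolute coords
G21
G90
G0 X147.29 Y32.42
M3 S778
G01 X128.18 Y136.50 F1679
G01 X153.82 Y147.32 F1679
G01 X119.86 Y138.95 F1679
G01 X173.33 Y11.78 F1679
G0 X20.80 Y63.73
M3 S778
G01 X33.39 Y69.22 F1679
G01 X31.85 Y55.57 F1679
G01 X20.80 Y63.73 F1679
M5
G0 X0.00 Y0.00

viewBox `0 0 204.39 194.14` with mm width/height → 1 unit = 1 mm. Flip: y_m = 194.14 − y_svg.

**Shape 1** — `<path>` open polyline, stroke `#0000ff` → cut (S778, F1679). Machine vertices: (147.29,32.42) → (128.18,136.50) → (153.82,147.32) → (119.86,138.95) → (173.33,11.78). Open path.

**Shape 2** — `<path>` regular polygon, stroke `#0000ff` → cut (S778, F1679). Machine vertices: (20.80,63.73) → (33.39,69.22) → (31.85,55.57) → (20.80,63.73). Closed: final G1 returns to the first vertex.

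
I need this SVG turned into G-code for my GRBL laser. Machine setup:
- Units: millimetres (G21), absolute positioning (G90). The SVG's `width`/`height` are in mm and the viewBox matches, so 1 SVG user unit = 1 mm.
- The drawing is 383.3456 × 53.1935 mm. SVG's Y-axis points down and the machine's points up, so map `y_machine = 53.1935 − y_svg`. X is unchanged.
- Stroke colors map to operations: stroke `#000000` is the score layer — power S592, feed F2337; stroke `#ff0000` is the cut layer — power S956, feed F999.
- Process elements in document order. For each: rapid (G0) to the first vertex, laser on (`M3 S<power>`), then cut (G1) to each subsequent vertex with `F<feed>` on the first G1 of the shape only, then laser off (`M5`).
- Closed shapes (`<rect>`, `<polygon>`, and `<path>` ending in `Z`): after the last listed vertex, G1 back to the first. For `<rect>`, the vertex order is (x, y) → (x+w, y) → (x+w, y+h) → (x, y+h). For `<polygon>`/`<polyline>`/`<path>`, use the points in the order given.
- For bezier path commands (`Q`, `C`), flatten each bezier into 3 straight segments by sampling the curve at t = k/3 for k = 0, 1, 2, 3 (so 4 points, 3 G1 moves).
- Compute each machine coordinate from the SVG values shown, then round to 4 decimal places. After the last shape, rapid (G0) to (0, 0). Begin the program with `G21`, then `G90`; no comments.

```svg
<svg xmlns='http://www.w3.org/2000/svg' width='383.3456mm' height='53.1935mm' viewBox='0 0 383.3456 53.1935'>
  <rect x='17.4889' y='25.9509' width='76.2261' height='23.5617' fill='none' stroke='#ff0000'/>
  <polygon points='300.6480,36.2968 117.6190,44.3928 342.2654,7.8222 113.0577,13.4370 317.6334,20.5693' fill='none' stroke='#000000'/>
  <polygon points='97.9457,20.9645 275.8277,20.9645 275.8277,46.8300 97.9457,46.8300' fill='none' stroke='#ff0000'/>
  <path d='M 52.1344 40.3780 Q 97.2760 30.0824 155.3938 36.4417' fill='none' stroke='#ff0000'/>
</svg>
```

G21
G90
G0 X17.4889 Y27.2426
M3 S956
G1 X93.7150 Y27.2426 F999
G1 X93.7150 Y3.6809
G1 X17.4889 Y3.6809
G1 X17.4889 Y27.2426
M5
G0 X300.6480 Y16.8967
M3 S592
G1 X117.6190 Y8.8007 F2337
G1 X342.2654 Y45.3713
G1 X113.0577 Y39.7565
G1 X317.6334 Y32.6242
G1 X300.6480 Y16.8967
M5
G0 X97.9457 Y32.2290
M3 S956
G1 X275.8277 Y32.2290 F999
G1 X275.8277 Y6.3635
G1 X97.9457 Y6.3635
G1 X97.9457 Y32.2290
M5
G0 X52.1344 Y12.8155
M3 S956
G1 X83.6706 Y17.8287 F999
G1 X118.0904 Y19.1408
G1 X155.3938 Y16.7518
M5
G0 X0.0000 Y0.0000

viewBox `0 0 383.3456 53.1935` with mm width/height → 1 unit = 1 mm. Flip: y_m = 53.1935 − y_svg.

**Shape 1** — `<rect>` rectangle, stroke `#ff0000` → cut (S956, F999). Machine vertices: (17.4889,27.2426) → (93.7150,27.2426) → (93.7150,3.6809) → (17.4889,3.6809) → (17.4889,27.2426). Closed: final G1 returns to the first vertex.

**Shape 2** — `<polygon>` closed polygon, stroke `#000000` → score (S592, F2337). Machine vertices: (300.6480,16.8967) → (117.6190,8.8007) → (342.2654,45.3713) → (113.0577,39.7565) → (317.6334,32.6242) → (300.6480,16.8967). Closed: final G1 returns to the first vertex.

**Shape 3** — `<polygon>` rectangle, stroke `#ff0000` → cut (S956, F999). Machine vertices: (97.9457,32.2290) → (275.8277,32.2290) → (275.8277,6.3635) → (97.9457,6.3635) → (97.9457,32.2290). Closed: final G1 returns to the first vertex.

**Shape 4** — `<path>` quadratic bezier, stroke `#ff0000` → cut (S956, F999). Control points (SVG): P0=(52.1344,40.3780), P1=(97.2760,30.0824), P2=(155.3938,36.4417); sampled at t=k/3. Machine vertices: (52.1344,12.8155) → (83.6706,17.8287) → (118.0904,19.1408) → (155.3938,16.7518). Open path.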